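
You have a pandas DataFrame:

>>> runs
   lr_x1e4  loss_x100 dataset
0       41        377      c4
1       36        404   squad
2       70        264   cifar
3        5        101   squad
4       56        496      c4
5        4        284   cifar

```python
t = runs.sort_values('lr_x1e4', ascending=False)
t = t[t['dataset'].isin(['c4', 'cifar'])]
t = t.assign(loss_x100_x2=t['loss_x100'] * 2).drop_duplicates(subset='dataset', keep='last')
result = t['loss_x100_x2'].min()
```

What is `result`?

568

sort by lr_x1e4 descending:
   lr_x1e4  loss_x100 dataset
2       70        264   cifar
4       56        496      c4
0       41        377      c4
1       36        404   squad
3        5        101   squad
5        4        284   cifar
filter rows where dataset in ['c4', 'cifar']:
   lr_x1e4  loss_x100 dataset
2       70        264   cifar
4       56        496      c4
0       41        377      c4
5        4        284   cifar
add column loss_x100_x2 = t['loss_x100'] * 2:
   lr_x1e4  loss_x100 dataset  loss_x100_x2
2       70        264   cifar           528
4       56        496      c4           992
0       41        377      c4           754
5        4        284   cifar           568
drop duplicate dataset (keep=last):
   lr_x1e4  loss_x100 dataset  loss_x100_x2
0       41        377      c4           754
5        4        284   cifar           568
min of column 'loss_x100_x2' → 568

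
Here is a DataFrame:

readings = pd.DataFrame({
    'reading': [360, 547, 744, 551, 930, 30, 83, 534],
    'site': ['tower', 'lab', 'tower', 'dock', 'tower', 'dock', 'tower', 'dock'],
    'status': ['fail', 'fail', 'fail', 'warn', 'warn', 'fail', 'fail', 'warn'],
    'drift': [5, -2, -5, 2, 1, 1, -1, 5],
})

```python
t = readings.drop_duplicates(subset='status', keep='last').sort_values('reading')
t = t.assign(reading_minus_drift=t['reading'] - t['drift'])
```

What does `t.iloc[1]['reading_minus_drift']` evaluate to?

529

drop duplicate status (keep=last):
   reading   site status  drift
6       83  tower   fail     -1
7      534   dock   warn      5
sort by reading:
   reading   site status  drift
6       83  tower   fail     -1
7      534   dock   warn      5
add column reading_minus_drift = t['reading'] - t['drift']:
   reading   site status  drift  reading_minus_drift
6       83  tower   fail     -1                   84
7      534   dock   warn      5                  529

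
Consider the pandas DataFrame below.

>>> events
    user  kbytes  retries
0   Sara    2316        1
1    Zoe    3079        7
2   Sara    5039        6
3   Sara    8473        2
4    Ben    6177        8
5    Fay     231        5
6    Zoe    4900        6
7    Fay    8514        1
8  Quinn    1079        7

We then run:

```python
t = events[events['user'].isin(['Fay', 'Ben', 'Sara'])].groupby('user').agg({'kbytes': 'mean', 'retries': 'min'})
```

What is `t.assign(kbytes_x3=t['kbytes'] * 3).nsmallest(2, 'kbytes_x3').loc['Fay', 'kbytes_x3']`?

13117.5

filter rows where user in ['Fay', 'Ben', 'Sara']:
   user  kbytes  retries
0  Sara    2316        1
2  Sara    5039        6
3  Sara    8473        2
4   Ben    6177        8
5   Fay     231        5
7   Fay    8514        1
group by user: mean(kbytes), min(retries):
      kbytes  retries
user                 
Ben   6177.0        8
Fay   4372.5        1
Sara  5276.0        1
add column kbytes_x3 = t['kbytes'] * 3:
      kbytes  retries  kbytes_x3
user                            
Ben   6177.0        8    18531.0
Fay   4372.5        1    13117.5
Sara  5276.0        1    15828.0
take 2 rows with smallest kbytes_x3:
      kbytes  retries  kbytes_x3
user                            
Fay   4372.5        1    13117.5
Sara  5276.0        1    15828.0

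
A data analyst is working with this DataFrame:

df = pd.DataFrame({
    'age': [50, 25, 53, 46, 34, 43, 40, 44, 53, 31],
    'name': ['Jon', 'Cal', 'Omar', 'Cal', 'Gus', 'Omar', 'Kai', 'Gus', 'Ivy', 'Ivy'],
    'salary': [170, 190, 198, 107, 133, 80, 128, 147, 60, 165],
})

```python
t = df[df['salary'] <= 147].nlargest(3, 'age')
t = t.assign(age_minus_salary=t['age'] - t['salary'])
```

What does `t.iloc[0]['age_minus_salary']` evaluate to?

filter rows where salary <= 147:
   age  name  salary
3   46   Cal     107
4   34   Gus     133
5   43  Omar      80
6   40   Kai     128
7   44   Gus     147
8   53   Ivy      60
take 3 rows with largest age:
   age name  salary
8   53  Ivy      60
3   46  Cal     107
7   44  Gus     147
add column age_minus_salary = t['age'] - t['salary']:
   age name  salary  age_minus_salary
8   53  Ivy      60                -7
3   46  Cal     107               -61
7   44  Gus     147              -103
The value at position 0, column 'age_minus_salary' is -7.

-7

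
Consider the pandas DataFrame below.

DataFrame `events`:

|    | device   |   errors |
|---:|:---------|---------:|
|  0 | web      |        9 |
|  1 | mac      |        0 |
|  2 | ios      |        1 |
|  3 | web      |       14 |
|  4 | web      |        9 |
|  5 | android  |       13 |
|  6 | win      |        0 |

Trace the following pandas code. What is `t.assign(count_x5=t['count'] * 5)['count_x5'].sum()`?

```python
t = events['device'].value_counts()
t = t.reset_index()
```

35

value_counts of device:
device
web        3
mac        1
ios        1
android    1
win        1
Name: count, dtype: int64
reset_index():
    device  count
0      web      3
1      mac      1
2      ios      1
3  android      1
4      win      1
add column count_x5 = t['count'] * 5:
    device  count  count_x5
0      web      3        15
1      mac      1         5
2      ios      1         5
3  android      1         5
4      win      1         5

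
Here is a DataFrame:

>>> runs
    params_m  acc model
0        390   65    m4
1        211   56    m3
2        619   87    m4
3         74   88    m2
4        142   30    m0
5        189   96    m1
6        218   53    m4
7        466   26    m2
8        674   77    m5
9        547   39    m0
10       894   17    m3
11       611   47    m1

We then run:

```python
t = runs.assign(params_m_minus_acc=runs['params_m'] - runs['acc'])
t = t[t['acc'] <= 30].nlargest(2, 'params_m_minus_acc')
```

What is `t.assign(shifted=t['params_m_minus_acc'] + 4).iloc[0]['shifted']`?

881

add column params_m_minus_acc = runs['params_m'] - runs['acc']:
    params_m  acc model  params_m_minus_acc
0        390   65    m4                 325
1        211   56    m3                 155
2        619   87    m4                 532
3         74   88    m2                 -14
4        142   30    m0                 112
5        189   96    m1                  93
6        218   53    m4                 165
7        466   26    m2                 440
8        674   77    m5                 597
9        547   39    m0                 508
10       894   17    m3                 877
11       611   47    m1                 564
filter rows where acc <= 30:
    params_m  acc model  params_m_minus_acc
4        142   30    m0                 112
7        466   26    m2                 440
10       894   17    m3                 877
take 2 rows with largest params_m_minus_acc:
    params_m  acc model  params_m_minus_acc
10       894   17    m3                 877
7        466   26    m2                 440
add column shifted = t['params_m_minus_acc'] + 4:
    params_m  acc model  params_m_minus_acc  shifted
10       894   17    m3                 877      881
7        466   26    m2                 440      444
The value at position 0, column 'shifted' is 881.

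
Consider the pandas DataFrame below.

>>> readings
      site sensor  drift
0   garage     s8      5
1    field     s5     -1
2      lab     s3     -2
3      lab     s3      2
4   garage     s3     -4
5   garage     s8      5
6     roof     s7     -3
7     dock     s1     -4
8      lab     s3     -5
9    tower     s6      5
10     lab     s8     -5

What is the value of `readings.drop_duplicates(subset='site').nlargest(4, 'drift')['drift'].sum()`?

drop duplicate site (keep=first):
     site sensor  drift
0  garage     s8      5
1   field     s5     -1
2     lab     s3     -2
6    roof     s7     -3
7    dock     s1     -4
9   tower     s6      5
take 4 rows with largest drift:
     site sensor  drift
0  garage     s8      5
9   tower     s6      5
1   field     s5     -1
2     lab     s3     -2
sum of column 'drift' → 7

7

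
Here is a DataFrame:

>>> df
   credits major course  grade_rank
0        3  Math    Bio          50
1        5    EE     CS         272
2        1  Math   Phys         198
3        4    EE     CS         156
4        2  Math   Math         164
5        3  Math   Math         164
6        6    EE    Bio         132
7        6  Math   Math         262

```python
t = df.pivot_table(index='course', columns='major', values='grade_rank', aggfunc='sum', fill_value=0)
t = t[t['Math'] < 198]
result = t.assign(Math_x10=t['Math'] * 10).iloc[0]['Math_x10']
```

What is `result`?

pivot: rows=course, cols=major, sum(grade_rank):
major    EE  Math
course           
Bio     132    50
CS      428     0
Math      0   590
Phys      0   198
filter rows where Math < 198:
major    EE  Math
course           
Bio     132    50
CS      428     0
add column Math_x10 = t['Math'] * 10:
major    EE  Math  Math_x10
course                     
Bio     132    50       500
CS      428     0         0
Taking the value at position 0, column 'Math_x10' gives 500.

500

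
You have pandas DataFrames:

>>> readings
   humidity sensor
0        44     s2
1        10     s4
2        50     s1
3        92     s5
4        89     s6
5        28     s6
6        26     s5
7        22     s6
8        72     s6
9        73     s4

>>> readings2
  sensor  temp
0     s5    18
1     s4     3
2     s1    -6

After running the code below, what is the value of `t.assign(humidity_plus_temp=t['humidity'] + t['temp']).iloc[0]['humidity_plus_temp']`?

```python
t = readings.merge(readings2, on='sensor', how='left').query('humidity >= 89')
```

110.0

merge on 'sensor' (how='left') → 10 rows:
   humidity sensor  temp
0        44     s2   NaN
1        10     s4   3.0
2        50     s1  -6.0
3        92     s5  18.0
4        89     s6   NaN
5        28     s6   NaN
6        26     s5  18.0
7        22     s6   NaN
8        72     s6   NaN
9        73     s4   3.0
filter rows where humidity >= 89:
   humidity sensor  temp
3        92     s5  18.0
4        89     s6   NaN
add column humidity_plus_temp = t['humidity'] + t['temp']:
   humidity sensor  temp  humidity_plus_temp
3        92     s5  18.0               110.0
4        89     s6   NaN                 NaN
Taking the value at position 0, column 'humidity_plus_temp' gives 110.0.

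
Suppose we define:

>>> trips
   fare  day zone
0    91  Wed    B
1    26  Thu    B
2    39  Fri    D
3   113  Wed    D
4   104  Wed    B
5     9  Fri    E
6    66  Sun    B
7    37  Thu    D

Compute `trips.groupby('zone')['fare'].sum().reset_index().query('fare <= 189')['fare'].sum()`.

group by zone, sum of fare:
zone
B    287
D    189
E      9
Name: fare, dtype: int64
reset_index():
  zone  fare
0    B   287
1    D   189
2    E     9
filter rows where fare <= 189:
  zone  fare
1    D   189
2    E     9

198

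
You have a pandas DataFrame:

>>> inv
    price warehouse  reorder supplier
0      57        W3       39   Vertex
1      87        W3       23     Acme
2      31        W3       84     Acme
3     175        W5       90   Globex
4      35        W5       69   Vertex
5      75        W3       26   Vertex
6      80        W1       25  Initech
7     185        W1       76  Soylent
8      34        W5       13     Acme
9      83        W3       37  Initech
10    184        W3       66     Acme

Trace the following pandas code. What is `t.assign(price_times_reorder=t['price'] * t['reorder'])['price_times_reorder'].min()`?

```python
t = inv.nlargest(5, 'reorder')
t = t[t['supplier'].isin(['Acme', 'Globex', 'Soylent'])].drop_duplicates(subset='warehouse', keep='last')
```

12144

take 5 rows with largest reorder:
    price warehouse  reorder supplier
3     175        W5       90   Globex
2      31        W3       84     Acme
7     185        W1       76  Soylent
4      35        W5       69   Vertex
10    184        W3       66     Acme
filter rows where supplier in ['Acme', 'Globex', 'Soylent']:
    price warehouse  reorder supplier
3     175        W5       90   Globex
2      31        W3       84     Acme
7     185        W1       76  Soylent
10    184        W3       66     Acme
drop duplicate warehouse (keep=last):
    price warehouse  reorder supplier
3     175        W5       90   Globex
7     185        W1       76  Soylent
10    184        W3       66     Acme
add column price_times_reorder = t['price'] * t['reorder']:
    price warehouse  reorder supplier  price_times_reorder
3     175        W5       90   Globex                15750
7     185        W1       76  Soylent                14060
10    184        W3       66     Acme                12144
So min() = 12144.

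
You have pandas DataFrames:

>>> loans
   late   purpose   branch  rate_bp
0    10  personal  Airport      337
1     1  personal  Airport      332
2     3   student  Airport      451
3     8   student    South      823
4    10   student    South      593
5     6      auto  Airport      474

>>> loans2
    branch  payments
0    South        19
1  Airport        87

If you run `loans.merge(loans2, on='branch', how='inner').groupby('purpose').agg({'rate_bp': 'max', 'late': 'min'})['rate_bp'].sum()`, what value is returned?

1634

merge on 'branch' (how='inner') → 6 rows:
   late   purpose   branch  rate_bp  payments
0    10  personal  Airport      337        87
1     1  personal  Airport      332        87
2     3   student  Airport      451        87
3     8   student    South      823        19
4    10   student    South      593        19
5     6      auto  Airport      474        87
group by purpose: max(rate_bp), min(late):
          rate_bp  late
purpose                
auto          474     6
personal      337     1
student       823     3
Taking the sum of column 'rate_bp' gives 1634.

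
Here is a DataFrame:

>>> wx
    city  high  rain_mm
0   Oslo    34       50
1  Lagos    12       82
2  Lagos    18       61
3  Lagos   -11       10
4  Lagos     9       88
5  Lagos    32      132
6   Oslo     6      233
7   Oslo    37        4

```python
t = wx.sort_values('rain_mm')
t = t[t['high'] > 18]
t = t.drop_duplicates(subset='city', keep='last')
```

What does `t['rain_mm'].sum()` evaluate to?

sort by rain_mm:
    city  high  rain_mm
7   Oslo    37        4
3  Lagos   -11       10
0   Oslo    34       50
2  Lagos    18       61
1  Lagos    12       82
4  Lagos     9       88
5  Lagos    32      132
6   Oslo     6      233
filter rows where high > 18:
    city  high  rain_mm
7   Oslo    37        4
0   Oslo    34       50
5  Lagos    32      132
drop duplicate city (keep=last):
    city  high  rain_mm
0   Oslo    34       50
5  Lagos    32      132
So sum() = 182.

182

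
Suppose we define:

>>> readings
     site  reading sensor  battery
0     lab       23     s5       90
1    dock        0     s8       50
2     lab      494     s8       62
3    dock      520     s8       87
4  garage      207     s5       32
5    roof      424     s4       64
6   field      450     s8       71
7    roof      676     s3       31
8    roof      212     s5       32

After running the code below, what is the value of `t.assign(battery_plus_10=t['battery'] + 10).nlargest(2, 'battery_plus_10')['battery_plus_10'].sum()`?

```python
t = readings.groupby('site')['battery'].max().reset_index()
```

group by site, max of battery:
site
dock      87
field     71
garage    32
lab       90
roof      64
Name: battery, dtype: int64
reset_index():
     site  battery
0    dock       87
1   field       71
2  garage       32
3     lab       90
4    roof       64
add column battery_plus_10 = t['battery'] + 10:
     site  battery  battery_plus_10
0    dock       87               97
1   field       71               81
2  garage       32               42
3     lab       90              100
4    roof       64               74
take 2 rows with largest battery_plus_10:
   site  battery  battery_plus_10
3   lab       90              100
0  dock       87               97
Finally, sum of column 'battery_plus_10' = 197.

197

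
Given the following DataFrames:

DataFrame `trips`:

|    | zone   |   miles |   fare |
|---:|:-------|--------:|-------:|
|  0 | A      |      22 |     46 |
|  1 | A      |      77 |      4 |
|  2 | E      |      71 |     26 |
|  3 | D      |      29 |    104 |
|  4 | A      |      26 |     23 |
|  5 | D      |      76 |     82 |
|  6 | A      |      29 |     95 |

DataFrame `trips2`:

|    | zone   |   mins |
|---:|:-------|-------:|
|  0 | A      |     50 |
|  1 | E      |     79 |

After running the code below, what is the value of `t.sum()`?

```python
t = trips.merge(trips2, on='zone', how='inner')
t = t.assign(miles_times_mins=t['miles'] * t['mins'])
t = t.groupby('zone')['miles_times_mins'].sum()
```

13309

merge on 'zone' (how='inner') → 5 rows:
  zone  miles  fare  mins
0    A     22    46    50
1    A     77     4    50
2    E     71    26    79
3    A     26    23    50
4    A     29    95    50
add column miles_times_mins = t['miles'] * t['mins']:
  zone  miles  fare  mins  miles_times_mins
0    A     22    46    50              1100
1    A     77     4    50              3850
2    E     71    26    79              5609
3    A     26    23    50              1300
4    A     29    95    50              1450
group by zone, sum of miles_times_mins:
zone
A    7700
E    5609
Name: miles_times_mins, dtype: int64
Hence 13309.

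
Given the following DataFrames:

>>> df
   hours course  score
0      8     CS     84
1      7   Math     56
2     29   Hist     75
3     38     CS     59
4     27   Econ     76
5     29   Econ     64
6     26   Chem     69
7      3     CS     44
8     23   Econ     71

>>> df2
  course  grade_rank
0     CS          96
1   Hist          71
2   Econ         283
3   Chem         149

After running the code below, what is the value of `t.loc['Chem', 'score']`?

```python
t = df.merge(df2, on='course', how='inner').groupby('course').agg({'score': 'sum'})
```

merge on 'course' (how='inner') → 8 rows:
   hours course  score  grade_rank
0      8     CS     84          96
1     29   Hist     75          71
2     38     CS     59          96
3     27   Econ     76         283
4     29   Econ     64         283
5     26   Chem     69         149
6      3     CS     44          96
7     23   Econ     71         283
group by course, sum of score:
        score
course       
CS        187
Chem       69
Econ      211
Hist       75
The value at row 'Chem', column 'score' is 69.

69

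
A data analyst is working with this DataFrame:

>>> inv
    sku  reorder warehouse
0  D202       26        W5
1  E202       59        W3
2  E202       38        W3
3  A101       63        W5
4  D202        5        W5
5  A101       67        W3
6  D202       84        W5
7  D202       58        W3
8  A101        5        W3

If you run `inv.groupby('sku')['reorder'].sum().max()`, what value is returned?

173

group by sku, sum of reorder:
sku
A101    135
D202    173
E202     97
Name: reorder, dtype: int64
Then the max of the resulting series: 173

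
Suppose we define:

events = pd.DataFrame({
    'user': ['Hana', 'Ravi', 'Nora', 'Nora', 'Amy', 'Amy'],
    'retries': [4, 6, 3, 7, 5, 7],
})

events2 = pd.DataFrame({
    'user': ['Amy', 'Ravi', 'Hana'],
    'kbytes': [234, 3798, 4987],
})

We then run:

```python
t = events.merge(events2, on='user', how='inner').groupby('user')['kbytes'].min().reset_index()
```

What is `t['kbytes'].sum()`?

9019

merge on 'user' (how='inner') → 4 rows:
   user  retries  kbytes
0  Hana        4    4987
1  Ravi        6    3798
2   Amy        5     234
3   Amy        7     234
group by user, min of kbytes:
user
Amy      234
Hana    4987
Ravi    3798
Name: kbytes, dtype: int64
reset_index():
   user  kbytes
0   Amy     234
1  Hana    4987
2  Ravi    3798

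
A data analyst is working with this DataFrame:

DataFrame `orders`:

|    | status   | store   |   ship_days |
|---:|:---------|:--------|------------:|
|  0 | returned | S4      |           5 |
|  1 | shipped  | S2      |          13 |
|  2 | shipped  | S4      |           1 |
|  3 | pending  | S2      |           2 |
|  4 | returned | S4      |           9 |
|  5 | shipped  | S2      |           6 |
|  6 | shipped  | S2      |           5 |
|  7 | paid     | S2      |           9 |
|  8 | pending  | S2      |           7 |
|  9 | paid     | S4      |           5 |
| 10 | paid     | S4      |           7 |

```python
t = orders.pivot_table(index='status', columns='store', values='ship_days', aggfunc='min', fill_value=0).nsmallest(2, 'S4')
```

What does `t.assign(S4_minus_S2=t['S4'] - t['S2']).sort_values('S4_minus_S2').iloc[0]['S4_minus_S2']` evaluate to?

pivot: rows=status, cols=store, min(ship_days):
store     S2  S4
status          
paid       9   5
pending    2   0
returned   0   5
shipped    5   1
take 2 rows with smallest S4:
store    S2  S4
status         
pending   2   0
shipped   5   1
add column S4_minus_S2 = t['S4'] - t['S2']:
store    S2  S4  S4_minus_S2
status                      
pending   2   0           -2
shipped   5   1           -4
sort by S4_minus_S2:
store    S2  S4  S4_minus_S2
status                      
shipped   5   1           -4
pending   2   0           -2
Hence -4.

-4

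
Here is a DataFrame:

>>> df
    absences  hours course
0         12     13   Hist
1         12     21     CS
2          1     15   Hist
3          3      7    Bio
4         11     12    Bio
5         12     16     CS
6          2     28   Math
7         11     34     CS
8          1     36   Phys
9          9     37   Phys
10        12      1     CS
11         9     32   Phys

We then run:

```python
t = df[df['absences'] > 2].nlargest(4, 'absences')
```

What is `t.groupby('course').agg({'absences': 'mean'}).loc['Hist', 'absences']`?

12.0

filter rows where absences > 2:
    absences  hours course
0         12     13   Hist
1         12     21     CS
3          3      7    Bio
4         11     12    Bio
5         12     16     CS
7         11     34     CS
9          9     37   Phys
10        12      1     CS
11         9     32   Phys
take 4 rows with largest absences:
    absences  hours course
0         12     13   Hist
1         12     21     CS
5         12     16     CS
10        12      1     CS
group by course, mean of absences:
        absences
course          
CS          12.0
Hist        12.0
Then the value at row 'Hist', column 'absences': 12.0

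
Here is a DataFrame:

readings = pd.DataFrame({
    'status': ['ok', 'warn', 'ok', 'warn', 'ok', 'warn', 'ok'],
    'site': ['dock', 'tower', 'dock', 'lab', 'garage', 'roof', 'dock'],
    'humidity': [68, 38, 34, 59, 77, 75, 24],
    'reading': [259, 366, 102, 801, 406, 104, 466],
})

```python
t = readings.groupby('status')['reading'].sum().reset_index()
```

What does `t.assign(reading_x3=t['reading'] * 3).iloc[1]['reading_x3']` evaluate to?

3813

group by status, sum of reading:
status
ok      1233
warn    1271
Name: reading, dtype: int64
reset_index():
  status  reading
0     ok     1233
1   warn     1271
add column reading_x3 = t['reading'] * 3:
  status  reading  reading_x3
0     ok     1233        3699
1   warn     1271        3813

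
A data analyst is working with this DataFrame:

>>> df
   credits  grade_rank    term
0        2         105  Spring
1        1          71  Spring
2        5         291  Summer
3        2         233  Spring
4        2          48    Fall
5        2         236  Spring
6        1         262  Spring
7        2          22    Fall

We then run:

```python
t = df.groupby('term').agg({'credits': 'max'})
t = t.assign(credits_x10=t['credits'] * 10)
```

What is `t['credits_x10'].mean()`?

30.0

group by term, max of credits:
        credits
term           
Fall          2
Spring        2
Summer        5
add column credits_x10 = t['credits'] * 10:
        credits  credits_x10
term                        
Fall          2           20
Spring        2           20
Summer        5           50
Then the mean of column 'credits_x10': 30.0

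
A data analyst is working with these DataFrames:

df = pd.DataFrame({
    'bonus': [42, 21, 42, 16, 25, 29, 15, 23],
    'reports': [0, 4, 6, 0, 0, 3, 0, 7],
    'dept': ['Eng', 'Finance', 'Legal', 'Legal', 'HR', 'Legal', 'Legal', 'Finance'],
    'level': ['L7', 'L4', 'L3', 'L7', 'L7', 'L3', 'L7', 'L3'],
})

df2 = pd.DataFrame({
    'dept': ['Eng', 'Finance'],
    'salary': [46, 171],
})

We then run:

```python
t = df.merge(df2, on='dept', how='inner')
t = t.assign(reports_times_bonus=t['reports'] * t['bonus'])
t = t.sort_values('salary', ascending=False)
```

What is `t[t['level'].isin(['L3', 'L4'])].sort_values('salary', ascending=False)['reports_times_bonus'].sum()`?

merge on 'dept' (how='inner') → 3 rows:
   bonus  reports     dept level  salary
0     42        0      Eng    L7      46
1     21        4  Finance    L4     171
2     23        7  Finance    L3     171
add column reports_times_bonus = t['reports'] * t['bonus']:
   bonus  reports     dept level  salary  reports_times_bonus
0     42        0      Eng    L7      46                    0
1     21        4  Finance    L4     171                   84
2     23        7  Finance    L3     171                  161
sort by salary descending:
   bonus  reports     dept level  salary  reports_times_bonus
1     21        4  Finance    L4     171                   84
2     23        7  Finance    L3     171                  161
0     42        0      Eng    L7      46                    0
filter rows where level in ['L3', 'L4']:
   bonus  reports     dept level  salary  reports_times_bonus
1     21        4  Finance    L4     171                   84
2     23        7  Finance    L3     171                  161
sort by salary descending:
   bonus  reports     dept level  salary  reports_times_bonus
1     21        4  Finance    L4     171                   84
2     23        7  Finance    L3     171                  161
So sum() = 245.

245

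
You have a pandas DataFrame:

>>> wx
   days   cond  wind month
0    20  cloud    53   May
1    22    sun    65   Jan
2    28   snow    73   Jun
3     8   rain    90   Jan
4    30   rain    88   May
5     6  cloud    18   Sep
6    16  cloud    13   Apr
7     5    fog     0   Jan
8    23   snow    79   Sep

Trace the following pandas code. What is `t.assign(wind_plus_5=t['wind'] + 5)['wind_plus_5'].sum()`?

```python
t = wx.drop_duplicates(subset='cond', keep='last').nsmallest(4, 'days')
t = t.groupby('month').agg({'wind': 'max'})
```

drop duplicate cond (keep=last):
   days   cond  wind month
1    22    sun    65   Jan
4    30   rain    88   May
6    16  cloud    13   Apr
7     5    fog     0   Jan
8    23   snow    79   Sep
take 4 rows with smallest days:
   days   cond  wind month
7     5    fog     0   Jan
6    16  cloud    13   Apr
1    22    sun    65   Jan
8    23   snow    79   Sep
group by month, max of wind:
       wind
month      
Apr      13
Jan      65
Sep      79
add column wind_plus_5 = t['wind'] + 5:
       wind  wind_plus_5
month                   
Apr      13           18
Jan      65           70
Sep      79           84
Reading off the sum of column 'wind_plus_5', we get 172.

172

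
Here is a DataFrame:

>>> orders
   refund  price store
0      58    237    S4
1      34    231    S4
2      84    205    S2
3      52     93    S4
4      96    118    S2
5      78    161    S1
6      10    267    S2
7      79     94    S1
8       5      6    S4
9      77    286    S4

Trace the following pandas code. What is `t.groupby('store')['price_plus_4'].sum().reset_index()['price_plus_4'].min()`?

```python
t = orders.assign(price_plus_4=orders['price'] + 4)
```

add column price_plus_4 = orders['price'] + 4:
   refund  price store  price_plus_4
0      58    237    S4           241
1      34    231    S4           235
2      84    205    S2           209
3      52     93    S4            97
4      96    118    S2           122
5      78    161    S1           165
6      10    267    S2           271
7      79     94    S1            98
8       5      6    S4            10
9      77    286    S4           290
group by store, sum of price_plus_4:
store
S1    263
S2    602
S4    873
Name: price_plus_4, dtype: int64
reset_index():
  store  price_plus_4
0    S1           263
1    S2           602
2    S4           873
min of column 'price_plus_4' → 263

263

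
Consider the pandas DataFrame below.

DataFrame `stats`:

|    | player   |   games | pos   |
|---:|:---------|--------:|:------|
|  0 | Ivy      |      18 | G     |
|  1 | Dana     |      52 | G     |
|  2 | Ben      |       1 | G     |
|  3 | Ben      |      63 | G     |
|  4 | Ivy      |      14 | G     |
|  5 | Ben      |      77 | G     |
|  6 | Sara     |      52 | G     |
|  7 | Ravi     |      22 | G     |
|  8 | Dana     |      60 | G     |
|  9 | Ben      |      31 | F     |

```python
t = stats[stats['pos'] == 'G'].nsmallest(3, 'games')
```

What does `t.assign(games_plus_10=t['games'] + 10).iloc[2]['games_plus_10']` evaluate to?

28

filter rows where pos == 'G':
  player  games pos
0    Ivy     18   G
1   Dana     52   G
2    Ben      1   G
3    Ben     63   G
4    Ivy     14   G
5    Ben     77   G
6   Sara     52   G
7   Ravi     22   G
8   Dana     60   G
take 3 rows with smallest games:
  player  games pos
2    Ben      1   G
4    Ivy     14   G
0    Ivy     18   G
add column games_plus_10 = t['games'] + 10:
  player  games pos  games_plus_10
2    Ben      1   G             11
4    Ivy     14   G             24
0    Ivy     18   G             28
So iloc[2]['games_plus_10'] = 28.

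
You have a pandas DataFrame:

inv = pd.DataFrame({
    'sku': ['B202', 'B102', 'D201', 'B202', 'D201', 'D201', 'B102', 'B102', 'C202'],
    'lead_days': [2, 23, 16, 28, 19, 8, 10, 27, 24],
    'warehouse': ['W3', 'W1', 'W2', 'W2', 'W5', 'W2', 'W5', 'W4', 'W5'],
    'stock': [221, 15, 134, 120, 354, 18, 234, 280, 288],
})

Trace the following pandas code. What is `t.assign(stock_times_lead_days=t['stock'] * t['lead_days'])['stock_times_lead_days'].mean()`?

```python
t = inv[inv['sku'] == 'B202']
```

1901.0

filter rows where sku == 'B202':
    sku  lead_days warehouse  stock
0  B202          2        W3    221
3  B202         28        W2    120
add column stock_times_lead_days = t['stock'] * t['lead_days']:
    sku  lead_days warehouse  stock  stock_times_lead_days
0  B202          2        W3    221                    442
3  B202         28        W2    120                   3360
Then the mean of column 'stock_times_lead_days': 1901.0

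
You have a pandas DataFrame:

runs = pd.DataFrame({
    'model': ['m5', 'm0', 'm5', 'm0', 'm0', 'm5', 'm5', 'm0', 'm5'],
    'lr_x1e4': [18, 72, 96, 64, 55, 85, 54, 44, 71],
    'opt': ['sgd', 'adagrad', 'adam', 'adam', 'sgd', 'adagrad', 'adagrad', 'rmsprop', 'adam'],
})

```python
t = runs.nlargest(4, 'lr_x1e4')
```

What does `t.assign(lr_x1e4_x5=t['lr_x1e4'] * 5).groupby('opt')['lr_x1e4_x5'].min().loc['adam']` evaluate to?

355

take 4 rows with largest lr_x1e4:
  model  lr_x1e4      opt
2    m5       96     adam
5    m5       85  adagrad
1    m0       72  adagrad
8    m5       71     adam
add column lr_x1e4_x5 = t['lr_x1e4'] * 5:
  model  lr_x1e4      opt  lr_x1e4_x5
2    m5       96     adam         480
5    m5       85  adagrad         425
1    m0       72  adagrad         360
8    m5       71     adam         355
group by opt, min of lr_x1e4_x5:
opt
adagrad    360
adam       355
Name: lr_x1e4_x5, dtype: int64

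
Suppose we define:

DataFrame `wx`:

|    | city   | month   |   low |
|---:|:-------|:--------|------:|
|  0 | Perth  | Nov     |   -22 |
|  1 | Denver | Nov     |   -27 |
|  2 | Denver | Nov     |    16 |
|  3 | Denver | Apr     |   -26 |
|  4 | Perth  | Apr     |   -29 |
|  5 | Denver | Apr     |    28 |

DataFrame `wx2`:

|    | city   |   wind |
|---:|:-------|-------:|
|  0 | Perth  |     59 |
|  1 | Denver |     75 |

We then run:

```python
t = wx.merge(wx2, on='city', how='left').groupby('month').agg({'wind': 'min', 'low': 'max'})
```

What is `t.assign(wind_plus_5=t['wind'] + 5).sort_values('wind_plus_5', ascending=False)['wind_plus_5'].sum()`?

merge on 'city' (how='left') → 6 rows:
     city month  low  wind
0   Perth   Nov  -22    59
1  Denver   Nov  -27    75
2  Denver   Nov   16    75
3  Denver   Apr  -26    75
4   Perth   Apr  -29    59
5  Denver   Apr   28    75
group by month: min(wind), max(low):
       wind  low
month           
Apr      59   28
Nov      59   16
add column wind_plus_5 = t['wind'] + 5:
       wind  low  wind_plus_5
month                        
Apr      59   28           64
Nov      59   16           64
sort by wind_plus_5 descending:
       wind  low  wind_plus_5
month                        
Apr      59   28           64
Nov      59   16           64

128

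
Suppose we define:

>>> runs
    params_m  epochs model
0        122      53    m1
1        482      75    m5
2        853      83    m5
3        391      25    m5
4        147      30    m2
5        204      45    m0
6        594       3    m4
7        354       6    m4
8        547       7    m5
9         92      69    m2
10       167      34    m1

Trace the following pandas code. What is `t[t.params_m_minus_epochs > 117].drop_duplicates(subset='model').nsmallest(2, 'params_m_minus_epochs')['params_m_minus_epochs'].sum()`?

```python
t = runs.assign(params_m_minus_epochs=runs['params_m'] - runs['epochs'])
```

add column params_m_minus_epochs = runs['params_m'] - runs['epochs']:
    params_m  epochs model  params_m_minus_epochs
0        122      53    m1                     69
1        482      75    m5                    407
2        853      83    m5                    770
3        391      25    m5                    366
4        147      30    m2                    117
5        204      45    m0                    159
6        594       3    m4                    591
7        354       6    m4                    348
8        547       7    m5                    540
9         92      69    m2                     23
10       167      34    m1                    133
filter rows where params_m_minus_epochs > 117:
    params_m  epochs model  params_m_minus_epochs
1        482      75    m5                    407
2        853      83    m5                    770
3        391      25    m5                    366
5        204      45    m0                    159
6        594       3    m4                    591
7        354       6    m4                    348
8        547       7    m5                    540
10       167      34    m1                    133
drop duplicate model (keep=first):
    params_m  epochs model  params_m_minus_epochs
1        482      75    m5                    407
5        204      45    m0                    159
6        594       3    m4                    591
10       167      34    m1                    133
take 2 rows with smallest params_m_minus_epochs:
    params_m  epochs model  params_m_minus_epochs
10       167      34    m1                    133
5        204      45    m0                    159
Finally, sum of column 'params_m_minus_epochs' = 292.

292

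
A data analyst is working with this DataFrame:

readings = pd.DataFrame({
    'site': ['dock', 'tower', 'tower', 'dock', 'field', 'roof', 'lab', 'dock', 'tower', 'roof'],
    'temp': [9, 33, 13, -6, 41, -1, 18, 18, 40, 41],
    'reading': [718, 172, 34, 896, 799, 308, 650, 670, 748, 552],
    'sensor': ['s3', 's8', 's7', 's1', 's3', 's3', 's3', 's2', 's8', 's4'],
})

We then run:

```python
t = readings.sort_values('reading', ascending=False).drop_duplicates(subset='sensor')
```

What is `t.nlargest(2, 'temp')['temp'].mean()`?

41.0

sort by reading descending:
    site  temp  reading sensor
3   dock    -6      896     s1
4  field    41      799     s3
8  tower    40      748     s8
0   dock     9      718     s3
7   dock    18      670     s2
6    lab    18      650     s3
9   roof    41      552     s4
5   roof    -1      308     s3
1  tower    33      172     s8
2  tower    13       34     s7
drop duplicate sensor (keep=first):
    site  temp  reading sensor
3   dock    -6      896     s1
4  field    41      799     s3
8  tower    40      748     s8
7   dock    18      670     s2
9   roof    41      552     s4
2  tower    13       34     s7
take 2 rows with largest temp:
    site  temp  reading sensor
4  field    41      799     s3
9   roof    41      552     s4
mean of column 'temp' → 41.0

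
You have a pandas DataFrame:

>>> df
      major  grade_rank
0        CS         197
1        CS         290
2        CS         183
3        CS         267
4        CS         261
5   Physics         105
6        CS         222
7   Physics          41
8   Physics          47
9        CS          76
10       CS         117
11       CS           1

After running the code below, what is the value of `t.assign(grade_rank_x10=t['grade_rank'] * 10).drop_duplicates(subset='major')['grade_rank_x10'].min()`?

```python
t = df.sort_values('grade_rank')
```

sort by grade_rank:
      major  grade_rank
11       CS           1
7   Physics          41
8   Physics          47
9        CS          76
5   Physics         105
10       CS         117
2        CS         183
0        CS         197
6        CS         222
4        CS         261
3        CS         267
1        CS         290
add column grade_rank_x10 = t['grade_rank'] * 10:
      major  grade_rank  grade_rank_x10
11       CS           1              10
7   Physics          41             410
8   Physics          47             470
9        CS          76             760
5   Physics         105            1050
10       CS         117            1170
2        CS         183            1830
0        CS         197            1970
6        CS         222            2220
4        CS         261            2610
3        CS         267            2670
1        CS         290            2900
drop duplicate major (keep=first):
      major  grade_rank  grade_rank_x10
11       CS           1              10
7   Physics          41             410
min of column 'grade_rank_x10' → 10

10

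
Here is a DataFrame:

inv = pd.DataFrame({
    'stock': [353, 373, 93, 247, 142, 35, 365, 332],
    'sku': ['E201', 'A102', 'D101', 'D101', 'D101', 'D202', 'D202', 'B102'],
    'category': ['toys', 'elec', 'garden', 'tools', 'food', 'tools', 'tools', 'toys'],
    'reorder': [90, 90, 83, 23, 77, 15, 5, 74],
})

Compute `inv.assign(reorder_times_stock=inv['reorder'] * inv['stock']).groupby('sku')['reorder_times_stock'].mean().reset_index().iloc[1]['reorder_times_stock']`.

add column reorder_times_stock = inv['reorder'] * inv['stock']:
   stock   sku category  reorder  reorder_times_stock
0    353  E201     toys       90                31770
1    373  A102     elec       90                33570
2     93  D101   garden       83                 7719
3    247  D101    tools       23                 5681
4    142  D101     food       77                10934
5     35  D202    tools       15                  525
6    365  D202    tools        5                 1825
7    332  B102     toys       74                24568
group by sku, mean of reorder_times_stock:
sku
A102    33570.000000
B102    24568.000000
D101     8111.333333
D202     1175.000000
E201    31770.000000
Name: reorder_times_stock, dtype: float64
reset_index():
    sku  reorder_times_stock
0  A102         33570.000000
1  B102         24568.000000
2  D101          8111.333333
3  D202          1175.000000
4  E201         31770.000000
Reading off the value at position 1, column 'reorder_times_stock', we get 24568.0.

24568.0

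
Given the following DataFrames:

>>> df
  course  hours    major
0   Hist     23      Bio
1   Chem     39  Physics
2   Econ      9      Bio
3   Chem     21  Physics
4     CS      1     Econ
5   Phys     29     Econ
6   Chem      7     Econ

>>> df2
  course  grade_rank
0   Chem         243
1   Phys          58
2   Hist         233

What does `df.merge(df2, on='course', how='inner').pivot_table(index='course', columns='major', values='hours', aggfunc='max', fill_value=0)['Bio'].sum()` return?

merge on 'course' (how='inner') → 5 rows:
  course  hours    major  grade_rank
0   Hist     23      Bio         233
1   Chem     39  Physics         243
2   Chem     21  Physics         243
3   Phys     29     Econ          58
4   Chem      7     Econ         243
pivot: rows=course, cols=major, max(hours):
major   Bio  Econ  Physics
course                    
Chem      0     7       39
Hist     23     0        0
Phys      0    29        0
Hence 23.

23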